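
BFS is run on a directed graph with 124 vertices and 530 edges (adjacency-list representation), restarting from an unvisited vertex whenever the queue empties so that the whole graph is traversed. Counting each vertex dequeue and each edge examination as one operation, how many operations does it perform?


A full BFS traversal dequeues each vertex exactly once and examines each directed edge exactly once.
V = 124 (vertex processing cost)
E = 530 (edge examination cost)
Total operations proportional to V + E = 124 + 530 = 654


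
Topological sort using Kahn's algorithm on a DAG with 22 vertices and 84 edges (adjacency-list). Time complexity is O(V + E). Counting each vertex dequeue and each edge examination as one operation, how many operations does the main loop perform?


Kahn's algorithm:
  1. Compute in-degrees: O(V + E)
  2. Process queue: each vertex dequeued once (O(V))
     each edge examined once (O(E))
Total = V + E = 22 + 84 = 106


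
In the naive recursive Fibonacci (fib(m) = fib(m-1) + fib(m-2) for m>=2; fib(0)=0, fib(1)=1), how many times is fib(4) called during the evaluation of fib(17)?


Let N(m) = number of times fib(m) is called while evaluating fib(17).
N(17) = 1 (the initial call).
N(16) = 1 (only fib(17) calls it).
For 1 <= m <= 15: fib(m) is called by fib(m+1) and fib(m+2), so
  N(m) = N(m+1) + N(m+2).
fib(0) is called only by fib(2), so N(0) = N(2).
Walk down from m=17:
  N(17)=1, N(16)=1, N(15)=2, N(14)=3, N(13)=5, N(12)=8, N(11)=13, N(10)=21, N(9)=34, N(8)=55, N(7)=89, N(6)=144, N(5)=233, N(4)=377
N(4) = 377


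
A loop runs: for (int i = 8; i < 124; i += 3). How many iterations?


Loop starts at i = 8, increments by 3, stops when i >= 124.
Number of iterations = ceil((124 - 8) / 3)
= ceil(116 / 3)
= 39


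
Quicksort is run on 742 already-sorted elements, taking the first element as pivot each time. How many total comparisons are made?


Sum of comparisons per partition:
741 + 740 + ... + 1 + 0
= 742 * (742 - 1) / 2
= 742 * 741 / 2
= 274911


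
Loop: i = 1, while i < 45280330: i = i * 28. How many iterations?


i multiplies by 28 each step:
i = 1 -> 28 -> 784 -> 21952 -> 614656 -> 17210368 -> 481890304 (stop)
Iterations = ceil(log_28(45280330)) = 6


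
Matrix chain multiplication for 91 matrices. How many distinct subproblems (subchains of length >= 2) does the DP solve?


Subproblems are indexed by (i, j) where i < j.
Number of such pairs = n*(n-1)/2
= 91 * 90 / 2
= 4095


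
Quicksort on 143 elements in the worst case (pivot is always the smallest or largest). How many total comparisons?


In the worst case, each partition step picks the worst pivot:
  Partition 1: 142 comparisons (n-1 elements to compare)
  Partition 2: 141 comparisons
  Partition 3: 140 comparisons
  Partition 4: 139 comparisons
  Partition 5: 138 comparisons
  ...
  Last partition: 0 comparisons
Total = (n-1) + (n-2) + ... + 1 + 0 = n*(n-1)/2
= 143*142/2 = 10153


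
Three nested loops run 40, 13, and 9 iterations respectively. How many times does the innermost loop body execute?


Loop 1 (outermost): 40 iterations
Loop 2 (middle): 13 iterations per outer
Loop 3 (innermost): 9 iterations per middle
Total = 40 * 13 * 9 = 4680


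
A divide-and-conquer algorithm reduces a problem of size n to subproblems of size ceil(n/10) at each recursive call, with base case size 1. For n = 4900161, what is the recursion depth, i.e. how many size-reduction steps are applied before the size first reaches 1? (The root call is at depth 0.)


Each step divides the size by 10 (rounding up); after k steps the size is ceil(n/10^k), which equals 1 exactly when 10^k >= n.
So the depth is the smallest k with 10^k >= 4900161, i.e. ceil(log_10(4900161)).
10^6 = 1000000 < 4900161 <= 10000000 = 10^7
Recursion depth = 7


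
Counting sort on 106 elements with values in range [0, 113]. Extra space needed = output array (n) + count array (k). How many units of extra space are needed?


Output array size: 106 (to store sorted result)
Count array size: 114 (one slot per possible value, range 0 to 113)
Total extra space = 106 + 114 = 220


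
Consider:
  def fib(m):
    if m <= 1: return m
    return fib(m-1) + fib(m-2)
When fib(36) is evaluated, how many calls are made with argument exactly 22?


Let N(m) = number of times fib(m) is called while evaluating fib(36).
N(36) = 1 (the initial call).
N(35) = 1 (only fib(36) calls it).
For 1 <= m <= 34: fib(m) is called by fib(m+1) and fib(m+2), so
  N(m) = N(m+1) + N(m+2).
fib(0) is called only by fib(2), so N(0) = N(2).
Walk down from m=36:
  N(36)=1, N(35)=1, N(34)=2, N(33)=3, N(32)=5, N(31)=8, N(30)=13, N(29)=21, N(28)=34, N(27)=55, N(26)=89, N(25)=144, N(24)=233, N(23)=377, N(22)=610
N(22) = 610


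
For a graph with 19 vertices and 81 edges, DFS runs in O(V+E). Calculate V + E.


A full DFS traversal visits each vertex once and examines each edge once.
V = 19
E = 81
Sum = 19 + 81 = 100


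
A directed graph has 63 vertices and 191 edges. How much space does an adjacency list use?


Adjacency list: one list head per vertex + one entry per edge
Vertex heads: 63
Edge entries: 191
Total = 63 + 191 = 254


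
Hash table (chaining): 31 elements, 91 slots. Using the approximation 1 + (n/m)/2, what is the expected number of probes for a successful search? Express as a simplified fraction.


Computing expected probes:
alpha = 31/91
= 1 + alpha/2
= 1 + 31/(2*91)
= (2*91 + 31) / (2*91)
= 213/182


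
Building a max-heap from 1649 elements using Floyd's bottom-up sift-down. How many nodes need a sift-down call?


In a heap of 1649 elements (0-indexed array):
  Last element index: 1648
  Parent of last element: floor((1648 - 1) / 2) = 823
  Internal nodes: indices 0 to 823
  Count = floor(1649/2) = 824


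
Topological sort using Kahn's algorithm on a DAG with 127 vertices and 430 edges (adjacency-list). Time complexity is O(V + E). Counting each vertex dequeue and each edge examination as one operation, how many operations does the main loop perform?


Kahn's algorithm:
  1. Compute in-degrees: O(V + E)
  2. Process queue: each vertex dequeued once (O(V))
     each edge examined once (O(E))
Total = V + E = 127 + 430 = 557


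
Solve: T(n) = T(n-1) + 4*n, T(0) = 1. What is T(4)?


Expanding the recurrence:
T(4) = T(3) + 4*4
       = T(2) + 4*3 + 4*4
       ...
       = T(0) + 4*(1 + 2 + ... + 4)
       = 1 + 4 * 4*5/2
       = 1 + 4 * 10
       = 1 + 40 = 41


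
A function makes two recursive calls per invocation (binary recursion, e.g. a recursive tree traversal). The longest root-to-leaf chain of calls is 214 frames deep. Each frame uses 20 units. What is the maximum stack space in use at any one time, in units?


Binary recursion: the two calls run one after the other, so only one root-to-leaf chain of frames is on the stack at a time.
Maximum depth (longest chain) = 214 frames
Each frame = 20 units
Max stack space = 214 * 20 = 4280


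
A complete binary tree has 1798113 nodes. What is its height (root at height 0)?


In a complete binary tree, level k holds nodes 2^k .. 2^(k+1)-1 (1-indexed).
Height = floor(log2(n)) = floor(log2(1798113)) = 20
Check: 2^20 = 1048576 <= 1798113 < 2097152 = 2^21


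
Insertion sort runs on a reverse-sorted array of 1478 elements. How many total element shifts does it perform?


Sum of shifts = 1 + 2 + 3 + ... + 1477
= 1478 * 1477 / 2
= 2183006 / 2
= 1091503


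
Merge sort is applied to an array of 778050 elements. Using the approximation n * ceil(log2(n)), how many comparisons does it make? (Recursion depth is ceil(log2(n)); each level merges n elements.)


Merge sort divides the array into halves recursively.
Number of levels = ceil(log2(778050)) = 20
At each level, approximately n = 778050 comparisons are needed for merging.
Total comparisons ~ n * ceil(log2(n)) = 778050 * 20 = 15561000


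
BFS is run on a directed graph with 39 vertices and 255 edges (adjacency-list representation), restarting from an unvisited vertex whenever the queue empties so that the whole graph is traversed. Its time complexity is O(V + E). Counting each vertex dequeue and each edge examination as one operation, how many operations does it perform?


A full BFS traversal dequeues each vertex exactly once and examines each directed edge exactly once.
V = 39 (vertex processing cost)
E = 255 (edge examination cost)
Total operations proportional to V + E = 39 + 255 = 294


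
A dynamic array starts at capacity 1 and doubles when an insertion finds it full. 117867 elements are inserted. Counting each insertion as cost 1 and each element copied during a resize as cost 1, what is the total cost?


n = 117867
Insertion costs: 117867
Resizes copy 1, 2, 4, ... up to the largest power of 2 that is <= n-1 = 117866, i.e. 65536.
Copy costs = 1 + 2 + 4 + 8 + 16 + 32 + 64 + 128 + 256 + 512 + 1024 + 2048 + 4096 + 8192 + 16384 + 32768 + 65536 = 131071
Total = 117867 + 131071 = 248938


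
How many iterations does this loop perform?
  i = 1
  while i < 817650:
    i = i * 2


The loop variable doubles each iteration:
i = 1 -> 2 -> 4 -> 8 -> 16 -> 32 -> 64 -> 128 -> 256 -> 512 -> 1024 -> 2048 -> 4096 -> 8192 -> 16384 -> 32768 -> 65536 -> 131072 -> 262144 -> 524288 -> 1048576 (stop, 1048576 >= 817650)
Number of doublings = ceil(log2(817650)) = 20


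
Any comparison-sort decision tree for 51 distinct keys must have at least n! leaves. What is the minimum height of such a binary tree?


A binary decision tree of height h has at most 2^h leaves and needs at least n! of them, so h >= ceil(log2(n!)).
51! is far too large to multiply out, so use Stirling's series:
  ln(n!) ~ n ln n - n + (1/2) ln(2 pi n) + 1/(12n)  (error below 1/(360 n^3), negligible here)
  ln(51) = 3.9318256
  n ln n = 51 * 3.9318256 = 200.5231
  (1/2) ln(2 pi * 51) = (1/2) ln(320.4425) = 2.8849
  1/(12*51) = 0.0016
  ln(51!) ~ 200.5231 - 51 + 2.8849 + 0.0016 = 152.4096
Convert to base 2: log2(51!) = 152.4096 / ln 2 = 152.4096 / 0.69314718 = 219.8806
ceil(219.8806) = 220


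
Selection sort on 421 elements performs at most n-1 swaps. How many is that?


Each of the 420 passes places one element in its final position.
Pass 1: swap minimum into position 0
Pass 2: swap minimum of remaining into position 1
...
Pass 420: last two elements, one swap
Maximum swaps = 421 - 1 = 420


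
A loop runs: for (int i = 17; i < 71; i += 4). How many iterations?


Loop starts at i = 17, increments by 4, stops when i >= 71.
Number of iterations = ceil((71 - 17) / 4)
= ceil(54 / 4)
= 14


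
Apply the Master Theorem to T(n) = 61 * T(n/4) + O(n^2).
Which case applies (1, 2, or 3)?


The Master Theorem: T(n) = a*T(n/b) + O(n^c)
  a = 61, b = 4, c = 2
log_b(a) = log_4(61) ~ 2.965
Compare b^c with a: 4^2 = 16 < 61, so c < log_b(a).
Since c < log_b(a), Case 1 applies.
T(n) = O(n^(log_4 61)) ~ O(n^2.965)
Master Theorem case = 1


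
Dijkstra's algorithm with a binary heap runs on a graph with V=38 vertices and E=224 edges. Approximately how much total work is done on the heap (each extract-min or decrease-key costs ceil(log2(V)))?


Dijkstra with a binary heap: each vertex is extracted once, each edge may relax once.
Each heap operation costs O(log V).
V + E = 38 + 224 = 262
ceil(log2(38)) = 6 (since 2^5 = 32 < 38 <= 64 = 2^6)
Total heap work = (V+E) * ceil(log2(V)) = 262 * 6 = 1572


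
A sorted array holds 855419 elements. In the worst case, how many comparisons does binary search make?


Halving sequence: 855419 -> 427709 -> 213854 -> 106927 -> 53463 -> 26731 -> 13365 -> 6682 -> 3341 -> 1670 -> 835 -> 417 -> 208 -> 104 -> 52 -> 26 -> 13 -> 6 -> 3 -> 1
Number of halvings = 19
Max comparisons = 19 + 1 = 20


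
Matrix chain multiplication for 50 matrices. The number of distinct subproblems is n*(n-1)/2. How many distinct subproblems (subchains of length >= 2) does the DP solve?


Subproblems are indexed by (i, j) where i < j.
Number of such pairs = n*(n-1)/2
= 50 * 49 / 2
= 1225


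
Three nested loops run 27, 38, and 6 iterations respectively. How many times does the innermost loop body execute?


Loop 1 (outermost): 27 iterations
Loop 2 (middle): 38 iterations per outer
Loop 3 (innermost): 6 iterations per middle
Total = 27 * 38 * 6 = 6156


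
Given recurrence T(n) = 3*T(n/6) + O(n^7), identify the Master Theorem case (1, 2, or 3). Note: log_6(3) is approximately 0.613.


Master Theorem parameters: a=3, b=6, c=7
log_b(a) = 0.613
Compare b^c with a: 6^7 = 279936 > 3, so c > log_b(a).
Comparing c=7 vs log_b(a)=0.613:
7 > 0.613 => Case 3
Result: T(n) = O(n^7)
Master Theorem case = 3


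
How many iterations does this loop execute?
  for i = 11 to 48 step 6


The loop variable i takes values starting at 11 and increments by 6 each iteration.
Sequence: i = 11, 17, 23, 29, 35, 41, 47
The upper bound 48 is inclusive, so the count is floor((last - first) / step) + 1:
floor((48 - 11) / 6) + 1 = floor(37/6) + 1 = 6 + 1 = 7


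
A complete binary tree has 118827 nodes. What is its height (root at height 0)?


In a complete binary tree, level k holds nodes 2^k .. 2^(k+1)-1 (1-indexed).
Height = floor(log2(n)) = floor(log2(118827)) = 16
Check: 2^16 = 65536 <= 118827 < 131072 = 2^17


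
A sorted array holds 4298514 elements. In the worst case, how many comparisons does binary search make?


Halving sequence: 4298514 -> 2149257 -> 1074628 -> 537314 -> 268657 -> 134328 -> 67164 -> 33582 -> 16791 -> 8395 -> 4197 -> 2098 -> 1049 -> 524 -> 262 -> 131 -> 65 -> 32 -> 16 -> 8 -> 4 -> 2 -> 1
Number of halvings = 22
Max comparisons = 22 + 1 = 23


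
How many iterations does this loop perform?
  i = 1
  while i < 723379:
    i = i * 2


The loop variable doubles each iteration:
i = 1 -> 2 -> 4 -> 8 -> 16 -> 32 -> 64 -> 128 -> 256 -> 512 -> 1024 -> 2048 -> 4096 -> 8192 -> 16384 -> 32768 -> 65536 -> 131072 -> 262144 -> 524288 -> 1048576 (stop, 1048576 >= 723379)
Number of doublings = ceil(log2(723379)) = 20


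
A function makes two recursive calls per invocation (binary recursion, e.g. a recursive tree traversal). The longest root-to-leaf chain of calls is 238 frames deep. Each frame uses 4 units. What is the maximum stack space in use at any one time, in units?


Binary recursion: the two calls run one after the other, so only one root-to-leaf chain of frames is on the stack at a time.
Maximum depth (longest chain) = 238 frames
Each frame = 4 units
Max stack space = 238 * 4 = 952


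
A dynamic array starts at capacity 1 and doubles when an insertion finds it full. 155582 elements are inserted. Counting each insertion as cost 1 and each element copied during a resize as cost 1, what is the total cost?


n = 155582
Insertion costs: 155582
Resizes copy 1, 2, 4, ... up to the largest power of 2 that is <= n-1 = 155581, i.e. 131072.
Copy costs = 1 + 2 + 4 + 8 + 16 + 32 + 64 + 128 + 256 + 512 + 1024 + 2048 + 4096 + 8192 + 16384 + 32768 + 65536 + 131072 = 262143
Total = 155582 + 262143 = 417725


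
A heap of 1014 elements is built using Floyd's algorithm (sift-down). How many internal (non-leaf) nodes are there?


Leaf nodes occupy roughly half the array.
Sift-down is called for each internal node, starting from the last one.
Internal nodes = floor(n/2) = floor(1014/2) = 507


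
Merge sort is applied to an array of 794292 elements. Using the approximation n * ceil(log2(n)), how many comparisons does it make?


Merge sort divides the array into halves recursively.
Number of levels = ceil(log2(794292)) = 20
At each level, approximately n = 794292 comparisons are needed for merging.
Total comparisons ~ n * ceil(log2(n)) = 794292 * 20 = 15885840


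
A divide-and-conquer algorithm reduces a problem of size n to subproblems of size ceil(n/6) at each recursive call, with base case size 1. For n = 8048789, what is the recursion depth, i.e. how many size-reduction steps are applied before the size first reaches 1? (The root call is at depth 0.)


Each step divides the size by 6 (rounding up); after k steps the size is ceil(n/6^k), which equals 1 exactly when 6^k >= n.
So the depth is the smallest k with 6^k >= 8048789, i.e. ceil(log_6(8048789)).
6^8 = 1679616 < 8048789 <= 10077696 = 6^9
Recursion depth = 9


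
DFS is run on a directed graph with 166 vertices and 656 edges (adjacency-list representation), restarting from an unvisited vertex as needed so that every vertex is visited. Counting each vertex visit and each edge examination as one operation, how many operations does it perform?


A full DFS traversal processes each vertex exactly once (push/pop on stack).
Each directed edge is examined once.
V = 166, E = 656
V + E = 822


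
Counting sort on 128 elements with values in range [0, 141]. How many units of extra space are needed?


Output array size: 128 (to store sorted result)
Count array size: 142 (one slot per possible value, range 0 to 141)
Total extra space = 128 + 142 = 270


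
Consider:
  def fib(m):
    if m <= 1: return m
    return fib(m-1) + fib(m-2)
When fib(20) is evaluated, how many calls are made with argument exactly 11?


Let N(m) = number of times fib(m) is called while evaluating fib(20).
N(20) = 1 (the initial call).
N(19) = 1 (only fib(20) calls it).
For 1 <= m <= 18: fib(m) is called by fib(m+1) and fib(m+2), so
  N(m) = N(m+1) + N(m+2).
fib(0) is called only by fib(2), so N(0) = N(2).
Walk down from m=20:
  N(20)=1, N(19)=1, N(18)=2, N(17)=3, N(16)=5, N(15)=8, N(14)=13, N(13)=21, N(12)=34, N(11)=55
N(11) = 55


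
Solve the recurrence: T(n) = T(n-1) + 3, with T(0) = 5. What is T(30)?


Unrolling the recurrence:
T(30) = T(29) + 3
       = T(28) + 3 + 3
       = T(27) + 3*3
       ...
       = T(0) + 3*30
       = 5 + 90 = 95


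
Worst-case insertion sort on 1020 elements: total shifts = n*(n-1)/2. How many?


Sum of shifts = 1 + 2 + 3 + ... + 1019
= 1020 * 1019 / 2
= 1039380 / 2
= 519690


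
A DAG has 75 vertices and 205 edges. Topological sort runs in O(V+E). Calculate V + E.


V = 75 (vertex processing)
E = 205 (edge processing)
V + E = 75 + 205 = 280


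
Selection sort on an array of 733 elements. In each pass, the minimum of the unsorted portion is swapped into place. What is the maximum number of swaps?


Selection sort performs one swap per pass:
  Pass 1: find min in positions 0 to 732, swap with position 0
  Pass 2: find min in positions 1 to 732, swap with position 1
  Pass 3: find min in positions 2 to 732, swap with position 2
  Pass 4: find min in positions 3 to 732, swap with position 3
  Pass 5: find min in positions 4 to 732, swap with position 4
  ... (727 more passes)
Total passes (and swaps) = n - 1 = 733 - 1 = 732


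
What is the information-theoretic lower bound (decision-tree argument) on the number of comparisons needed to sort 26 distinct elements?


A binary decision tree of height h has at most 2^h leaves and needs at least n! of them, so h >= ceil(log2(n!)).
Compute 26! as a running product:
  x2 = 2, x3 = 6, x4 = 24, x5 = 120
  x6 = 720, x7 = 5040, x8 = 40320, x9 = 362880
  x10 = 3628800, x11 = 39916800, x12 = 479001600, x13 = 6227020800
  x14 = 87178291200, x15 = 1307674368000, x16 = 20922789888000, x17 = 355687428096000
  x18 = 6402373705728000, x19 = 121645100408832000, x20 = 2432902008176640000, x21 = 51090942171709440000
  x22 = 1124000727777607680000, x23 = 25852016738884976640000, x24 = 620448401733239439360000, x25 = 15511210043330985984000000
  x26 = 403291461126605635584000000
26! = 403291461126605635584000000
Bracket between powers of 2:
  2^88 = 309485009821345068724781056 < 403291461126605635584000000 <= 618970019642690137449562112 = 2^89
So ceil(log2(26!)) = 89


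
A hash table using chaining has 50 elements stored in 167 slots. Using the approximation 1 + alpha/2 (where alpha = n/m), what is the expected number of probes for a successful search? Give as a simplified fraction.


Load factor alpha = n/m = 50/167
Expected probes = 1 + alpha/2 = 1 + 50/(2*167)
= 1 + 50/334
= 334/334 + 50/334
= 384/334
Simplify: 192/167


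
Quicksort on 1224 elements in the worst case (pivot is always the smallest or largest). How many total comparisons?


In the worst case, each partition step picks the worst pivot:
  Partition 1: 1223 comparisons (n-1 elements to compare)
  Partition 2: 1222 comparisons
  Partition 3: 1221 comparisons
  Partition 4: 1220 comparisons
  Partition 5: 1219 comparisons
  ...
  Last partition: 0 comparisons
Total = (n-1) + (n-2) + ... + 1 + 0 = n*(n-1)/2
= 1224*1223/2 = 748476


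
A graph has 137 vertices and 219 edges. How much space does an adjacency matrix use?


Adjacency matrix: V x V grid of entries
Space = V^2 = 137^2 = 137 * 137 = 18769


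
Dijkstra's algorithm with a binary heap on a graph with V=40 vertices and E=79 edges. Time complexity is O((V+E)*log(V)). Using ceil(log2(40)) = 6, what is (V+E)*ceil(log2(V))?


Dijkstra with a binary heap: each vertex is extracted once, each edge may relax once.
Each heap operation costs O(log V).
V + E = 40 + 79 = 119
ceil(log2(40)) = 6 (since 2^5 = 32 < 40 <= 64 = 2^6)
Total heap work = (V+E) * ceil(log2(V)) = 119 * 6 = 714


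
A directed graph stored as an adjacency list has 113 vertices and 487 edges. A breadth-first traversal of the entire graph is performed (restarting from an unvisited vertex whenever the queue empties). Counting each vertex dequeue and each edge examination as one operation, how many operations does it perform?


A full BFS traversal dequeues each vertex once and examines each edge once.
Vertex visits: 113
Edge visits: 487
V + E = 113 + 487 = 600


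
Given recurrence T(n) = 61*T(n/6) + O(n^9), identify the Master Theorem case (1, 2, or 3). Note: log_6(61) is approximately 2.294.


Master Theorem parameters: a=61, b=6, c=9
log_b(a) = 2.294
Compare b^c with a: 6^9 = 10077696 > 61, so c > log_b(a).
Comparing c=9 vs log_b(a)=2.294:
9 > 2.294 => Case 3
Result: T(n) = O(n^9)
Master Theorem case = 3


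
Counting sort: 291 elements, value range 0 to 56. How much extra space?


n = 291 (output array)
k = 57 (count array for 57 distinct values)
Extra space = 291 + 57 = 348


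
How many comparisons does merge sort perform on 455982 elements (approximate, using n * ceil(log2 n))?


Recursion depth: ceil(log2(455982)) = 19
Each recursion level merges n = 455982 elements
Total = 455982 * 19 = 8663658


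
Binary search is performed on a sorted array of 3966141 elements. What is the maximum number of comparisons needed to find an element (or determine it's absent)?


Binary search halves the search space each comparison:
  Step 1: search space = 3966141 -> 1983070
  Step 2: search space = 1983070 -> 991535
  Step 3: search space = 991535 -> 495767
  Step 4: search space = 495767 -> 247883
  Step 5: search space = 247883 -> 123941
  Step 6: search space = 123941 -> 61970
  Step 7: search space = 61970 -> 30985
  Step 8: search space = 30985 -> 15492
  Step 9: search space = 15492 -> 7746
  Step 10: search space = 7746 -> 3873
  Step 11: search space = 3873 -> 1936
  Step 12: search space = 1936 -> 968
  Step 13: search space = 968 -> 484
  Step 14: search space = 484 -> 242
  Step 15: search space = 242 -> 121
  Step 16: search space = 121 -> 60
  Step 17: search space = 60 -> 30
  Step 18: search space = 30 -> 15
  Step 19: search space = 15 -> 7
  Step 20: search space = 7 -> 3
  Step 21: search space = 3 -> 1
  Step 22: search space = 1 (final check)
Maximum comparisons = floor(log2(3966141)) + 1 = 21 + 1 = 22


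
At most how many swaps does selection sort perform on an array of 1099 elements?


Each of the 1098 passes places one element in its final position.
Pass 1: swap minimum into position 0
Pass 2: swap minimum of remaining into position 1
...
Pass 1098: last two elements, one swap
Maximum swaps = 1099 - 1 = 1098


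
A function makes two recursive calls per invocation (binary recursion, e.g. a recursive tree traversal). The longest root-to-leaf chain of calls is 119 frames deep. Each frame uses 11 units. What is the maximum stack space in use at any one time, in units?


Binary recursion: the two calls run one after the other, so only one root-to-leaf chain of frames is on the stack at a time.
Maximum depth (longest chain) = 119 frames
Each frame = 11 units
Max stack space = 119 * 11 = 1309


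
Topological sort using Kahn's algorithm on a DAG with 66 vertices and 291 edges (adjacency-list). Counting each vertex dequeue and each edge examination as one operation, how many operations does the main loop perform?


Kahn's algorithm:
  1. Compute in-degrees: O(V + E)
  2. Process queue: each vertex dequeued once (O(V))
     each edge examined once (O(E))
Total = V + E = 66 + 291 = 357


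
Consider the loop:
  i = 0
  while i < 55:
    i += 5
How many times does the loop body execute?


Starting at i = 0, each iteration adds 5.
Iterations until i >= 55:
  Iteration 1: i = 0 -> i = 5
  Iteration 2: i = 5 -> i = 10
  Iteration 3: i = 10 -> i = 15
  Iteration 4: i = 15 -> i = 20
  Iteration 5: i = 20 -> i = 25
  Iteration 6: i = 25 -> i = 30
  Iteration 7: i = 30 -> i = 35
  Iteration 8: i = 35 -> i = 40
  ... continuing ...
Total iterations = ceil(55/5) = 11


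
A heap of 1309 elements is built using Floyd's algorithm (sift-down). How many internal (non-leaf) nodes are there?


Leaf nodes occupy roughly half the array.
Sift-down is called for each internal node, starting from the last one.
Internal nodes = floor(n/2) = floor(1309/2) = 654


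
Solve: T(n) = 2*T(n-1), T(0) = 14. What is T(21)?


Unrolling:
T(21) = 2*T(20) = 2^2*T(19) = ... = 2^21*T(0)
= 2^21 * 14
= 2097152 * 14 = 29360128


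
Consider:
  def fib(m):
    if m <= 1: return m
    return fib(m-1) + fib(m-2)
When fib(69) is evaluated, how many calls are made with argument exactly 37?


Let N(m) = number of times fib(m) is called while evaluating fib(69).
N(69) = 1 (the initial call).
N(68) = 1 (only fib(69) calls it).
For 1 <= m <= 67: fib(m) is called by fib(m+1) and fib(m+2), so
  N(m) = N(m+1) + N(m+2).
fib(0) is called only by fib(2), so N(0) = N(2).
Walk down from m=69:
  N(69)=1, N(68)=1, N(67)=2, N(66)=3, N(65)=5, N(64)=8, N(63)=13, N(62)=21, N(61)=34, N(60)=55, N(59)=89, N(58)=144, N(57)=233, N(56)=377, N(55)=610, N(54)=987, N(53)=1597, N(52)=2584, N(51)=4181, N(50)=6765, N(49)=10946, N(48)=17711, N(47)=28657, N(46)=46368, N(45)=75025, N(44)=121393, N(43)=196418, N(42)=317811, N(41)=514229, N(40)=832040, N(39)=1346269, N(38)=2178309, N(37)=3524578
N(37) = 3524578


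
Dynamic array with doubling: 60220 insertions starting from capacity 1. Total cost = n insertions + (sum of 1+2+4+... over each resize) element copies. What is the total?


n = 60220
Insertion costs: 60220
Resizes copy 1, 2, 4, ... up to the largest power of 2 that is <= n-1 = 60219, i.e. 32768.
Copy costs = 1 + 2 + 4 + 8 + 16 + 32 + 64 + 128 + 256 + 512 + 1024 + 2048 + 4096 + 8192 + 16384 + 32768 = 65535
Total = 60220 + 65535 = 125755


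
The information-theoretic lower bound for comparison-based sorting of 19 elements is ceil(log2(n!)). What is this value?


A binary decision tree of height h has at most 2^h leaves and needs at least n! of them, so h >= ceil(log2(n!)).
Compute 19! as a running product:
  x2 = 2, x3 = 6, x4 = 24, x5 = 120
  x6 = 720, x7 = 5040, x8 = 40320, x9 = 362880
  x10 = 3628800, x11 = 39916800, x12 = 479001600, x13 = 6227020800
  x14 = 87178291200, x15 = 1307674368000, x16 = 20922789888000, x17 = 355687428096000
  x18 = 6402373705728000, x19 = 121645100408832000
19! = 121645100408832000
Bracket between powers of 2:
  2^56 = 72057594037927936 < 121645100408832000 <= 144115188075855872 = 2^57
So ceil(log2(19!)) = 57


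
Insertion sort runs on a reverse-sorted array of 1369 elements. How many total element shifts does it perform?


Sum of shifts = 1 + 2 + 3 + ... + 1368
= 1369 * 1368 / 2
= 1872792 / 2
= 936396


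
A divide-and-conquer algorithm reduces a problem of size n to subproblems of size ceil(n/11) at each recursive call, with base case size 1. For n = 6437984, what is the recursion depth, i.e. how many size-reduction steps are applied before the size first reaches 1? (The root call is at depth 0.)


Each step divides the size by 11 (rounding up); after k steps the size is ceil(n/11^k), which equals 1 exactly when 11^k >= n.
So the depth is the smallest k with 11^k >= 6437984, i.e. ceil(log_11(6437984)).
11^6 = 1771561 < 6437984 <= 19487171 = 11^7
Recursion depth = 7


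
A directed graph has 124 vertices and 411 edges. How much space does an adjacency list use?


Adjacency list: one list head per vertex + one entry per edge
Vertex heads: 124
Edge entries: 411
Total = 124 + 411 = 535


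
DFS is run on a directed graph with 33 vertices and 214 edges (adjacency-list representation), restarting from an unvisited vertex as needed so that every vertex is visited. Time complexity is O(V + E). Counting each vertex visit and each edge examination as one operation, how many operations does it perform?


A full DFS traversal processes each vertex exactly once (push/pop on stack).
Each directed edge is examined once.
V = 33, E = 214
V + E = 247


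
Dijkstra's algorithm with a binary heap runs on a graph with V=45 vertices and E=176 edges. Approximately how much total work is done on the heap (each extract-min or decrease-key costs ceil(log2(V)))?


Dijkstra with a binary heap: each vertex is extracted once, each edge may relax once.
Each heap operation costs O(log V).
V + E = 45 + 176 = 221
ceil(log2(45)) = 6 (since 2^5 = 32 < 45 <= 64 = 2^6)
Total heap work = (V+E) * ceil(log2(V)) = 221 * 6 = 1326


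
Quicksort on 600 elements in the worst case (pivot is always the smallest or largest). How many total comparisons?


In the worst case, each partition step picks the worst pivot:
  Partition 1: 599 comparisons (n-1 elements to compare)
  Partition 2: 598 comparisons
  Partition 3: 597 comparisons
  Partition 4: 596 comparisons
  Partition 5: 595 comparisons
  ...
  Last partition: 0 comparisons
Total = (n-1) + (n-2) + ... + 1 + 0 = n*(n-1)/2
= 600*599/2 = 179700


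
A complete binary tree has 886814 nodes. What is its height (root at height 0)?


In a complete binary tree, level k holds nodes 2^k .. 2^(k+1)-1 (1-indexed).
Height = floor(log2(n)) = floor(log2(886814)) = 19
Check: 2^19 = 524288 <= 886814 < 1048576 = 2^20


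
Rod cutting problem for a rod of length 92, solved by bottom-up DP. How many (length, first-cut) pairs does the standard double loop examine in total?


For each subproblem length i = 1..92, the inner loop considers i possible first cuts.
Total = 1 + 2 + ... + 92
= 92*(92+1)/2
= 92*93/2 = 4278


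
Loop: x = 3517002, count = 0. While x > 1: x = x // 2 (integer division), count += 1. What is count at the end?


The variable x halves each step:
x = 3517002 -> 1758501 -> 879250 -> 439625 -> 219812 -> 109906 -> 54953 -> 27476 -> 13738 -> 6869 -> 3434 -> 1717 -> 858 -> 429 -> 214 -> 107 -> 53 -> 26 -> 13 -> 6 -> 3 -> 1
Number of halvings = floor(log2(3517002)) = 21


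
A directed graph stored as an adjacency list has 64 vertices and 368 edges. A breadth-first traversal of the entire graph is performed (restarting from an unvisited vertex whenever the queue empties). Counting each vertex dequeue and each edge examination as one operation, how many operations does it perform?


A full BFS traversal dequeues each vertex once and examines each edge once.
Vertex visits: 64
Edge visits: 368
V + E = 64 + 368 = 432


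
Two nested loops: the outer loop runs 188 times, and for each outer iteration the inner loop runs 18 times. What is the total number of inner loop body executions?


Outer loop: 188 iterations
Inner loop: 18 iterations per outer iteration
Total = 188 * 18 = 3384


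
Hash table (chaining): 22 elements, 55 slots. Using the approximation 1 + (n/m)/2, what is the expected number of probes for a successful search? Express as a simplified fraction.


Computing expected probes:
alpha = 22/55
= 1 + alpha/2
= 1 + 22/(2*55)
= (2*55 + 22) / (2*55)
= 132/110 = 6/5


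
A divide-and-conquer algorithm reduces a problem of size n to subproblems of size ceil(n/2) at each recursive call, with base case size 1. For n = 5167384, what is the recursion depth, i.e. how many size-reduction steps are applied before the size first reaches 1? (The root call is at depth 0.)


Each step divides the size by 2 (rounding up); after k steps the size is ceil(n/2^k), which equals 1 exactly when 2^k >= n.
So the depth is the smallest k with 2^k >= 5167384, i.e. ceil(log_2(5167384)).
2^22 = 4194304 < 5167384 <= 8388608 = 2^23
Recursion depth = 23


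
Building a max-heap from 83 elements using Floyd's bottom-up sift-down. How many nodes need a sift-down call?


In a heap of 83 elements (0-indexed array):
  Last element index: 82
  Parent of last element: floor((82 - 1) / 2) = 40
  Internal nodes: indices 0 to 40
  Count = floor(83/2) = 41


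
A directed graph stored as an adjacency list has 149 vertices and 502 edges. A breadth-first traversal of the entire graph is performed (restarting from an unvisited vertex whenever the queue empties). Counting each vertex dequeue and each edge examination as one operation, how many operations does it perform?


A full BFS traversal dequeues each vertex once and examines each edge once.
Vertex visits: 149
Edge visits: 502
V + E = 149 + 502 = 651


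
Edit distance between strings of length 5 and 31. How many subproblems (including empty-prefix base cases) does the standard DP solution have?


The table includes base cases (empty prefixes).
Rows: (m+1) = 6
Columns: (n+1) = 32
Total = 6 * 32 = 192


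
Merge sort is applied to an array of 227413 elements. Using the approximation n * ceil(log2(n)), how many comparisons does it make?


Merge sort divides the array into halves recursively.
Number of levels = ceil(log2(227413)) = 18
At each level, approximately n = 227413 comparisons are needed for merging.
Total comparisons ~ n * ceil(log2(n)) = 227413 * 18 = 4093434


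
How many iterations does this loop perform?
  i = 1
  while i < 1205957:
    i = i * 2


The loop variable doubles each iteration:
i = 1 -> 2 -> 4 -> 8 -> 16 -> 32 -> 64 -> 128 -> 256 -> 512 -> 1024 -> 2048 -> 4096 -> 8192 -> 16384 -> 32768 -> 65536 -> 131072 -> 262144 -> 524288 -> 1048576 -> 2097152 (stop, 2097152 >= 1205957)
Number of doublings = ceil(log2(1205957)) = 21


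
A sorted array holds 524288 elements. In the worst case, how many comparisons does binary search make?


Halving sequence: 524288 -> 262144 -> 131072 -> 65536 -> 32768 -> 16384 -> 8192 -> 4096 -> 2048 -> 1024 -> 512 -> 256 -> 128 -> 64 -> 32 -> 16 -> 8 -> 4 -> 2 -> 1
Number of halvings = 19
Max comparisons = 19 + 1 = 20


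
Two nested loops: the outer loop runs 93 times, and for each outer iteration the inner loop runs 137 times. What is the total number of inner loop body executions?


Outer loop: 93 iterations
Inner loop: 137 iterations per outer iteration
Total = 93 * 137 = 12741


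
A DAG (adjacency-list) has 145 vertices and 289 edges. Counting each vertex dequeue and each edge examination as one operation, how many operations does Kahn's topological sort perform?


V = 145 (vertex processing)
E = 289 (edge processing)
V + E = 145 + 289 = 434


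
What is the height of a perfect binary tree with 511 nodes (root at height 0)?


A perfect binary tree with 511 nodes:
  511 = 2^9 - 1
  Levels: 0, 1, ..., 8
  Height = 8


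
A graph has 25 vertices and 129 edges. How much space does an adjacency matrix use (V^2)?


Adjacency matrix: V x V grid of entries
Space = V^2 = 25^2 = 25 * 25 = 625


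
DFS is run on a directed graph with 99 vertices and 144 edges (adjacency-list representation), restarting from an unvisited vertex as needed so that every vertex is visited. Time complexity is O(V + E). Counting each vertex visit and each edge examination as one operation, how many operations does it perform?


A full DFS traversal processes each vertex exactly once (push/pop on stack).
Each directed edge is examined once.
V = 99, E = 144
V + E = 243


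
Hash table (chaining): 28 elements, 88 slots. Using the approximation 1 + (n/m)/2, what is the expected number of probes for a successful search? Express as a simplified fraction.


Computing expected probes:
alpha = 28/88
= 1 + alpha/2
= 1 + 28/(2*88)
= (2*88 + 28) / (2*88)
= 204/176 = 51/44


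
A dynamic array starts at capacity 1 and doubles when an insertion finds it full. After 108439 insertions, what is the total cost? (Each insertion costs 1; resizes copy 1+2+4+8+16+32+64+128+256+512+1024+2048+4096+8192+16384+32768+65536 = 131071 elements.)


Insertion cost: 108439 (one per element)
Resizes occur just before inserting elements 2, 3, 5, 9, ...
Elements copied at each resize: 1 + 2 + 4 + 8 + 16 + 32 + 64 + 128 + 256 + 512 + 1024 + 2048 + 4096 + 8192 + 16384 + 32768 + 65536
Sum of copies = 131071 (geometric series: 2^k - 1)
Total = 108439 + 131071 = 239510


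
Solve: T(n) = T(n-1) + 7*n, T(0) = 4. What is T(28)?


Expanding the recurrence:
T(28) = T(27) + 7*28
       = T(26) + 7*27 + 7*28
       ...
       = T(0) + 7*(1 + 2 + ... + 28)
       = 4 + 7 * 28*29/2
       = 4 + 7 * 406
       = 4 + 2842 = 2846


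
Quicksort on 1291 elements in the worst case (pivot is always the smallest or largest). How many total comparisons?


In the worst case, each partition step picks the worst pivot:
  Partition 1: 1290 comparisons (n-1 elements to compare)
  Partition 2: 1289 comparisons
  Partition 3: 1288 comparisons
  Partition 4: 1287 comparisons
  Partition 5: 1286 comparisons
  ...
  Last partition: 0 comparisons
Total = (n-1) + (n-2) + ... + 1 + 0 = n*(n-1)/2
= 1291*1290/2 = 832695


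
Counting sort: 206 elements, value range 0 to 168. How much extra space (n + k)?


n = 206 (output array)
k = 169 (count array for 169 distinct values)
Extra space = 206 + 169 = 375


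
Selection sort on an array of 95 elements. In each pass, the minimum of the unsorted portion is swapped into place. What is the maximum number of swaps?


Selection sort performs one swap per pass:
  Pass 1: find min in positions 0 to 94, swap with position 0
  Pass 2: find min in positions 1 to 94, swap with position 1
  Pass 3: find min in positions 2 to 94, swap with position 2
  Pass 4: find min in positions 3 to 94, swap with position 3
  Pass 5: find min in positions 4 to 94, swap with position 4
  ... (89 more passes)
Total passes (and swaps) = n - 1 = 95 - 1 = 94


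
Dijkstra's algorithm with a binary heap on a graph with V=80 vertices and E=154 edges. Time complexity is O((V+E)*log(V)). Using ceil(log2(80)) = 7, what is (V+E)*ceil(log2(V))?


Dijkstra with a binary heap: each vertex is extracted once, each edge may relax once.
Each heap operation costs O(log V).
V + E = 80 + 154 = 234
ceil(log2(80)) = 7 (since 2^6 = 64 < 80 <= 128 = 2^7)
Total heap work = (V+E) * ceil(log2(V)) = 234 * 7 = 1638


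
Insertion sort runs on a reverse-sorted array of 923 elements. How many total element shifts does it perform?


Sum of shifts = 1 + 2 + 3 + ... + 922
= 923 * 922 / 2
= 851006 / 2
= 425503


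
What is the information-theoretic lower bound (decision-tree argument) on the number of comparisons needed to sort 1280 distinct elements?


A binary decision tree of height h has at most 2^h leaves and needs at least n! of them, so h >= ceil(log2(n!)).
1280! is far too large to multiply out, so use Stirling's series:
  ln(n!) ~ n ln n - n + (1/2) ln(2 pi n) + 1/(12n)  (error below 1/(360 n^3), negligible here)
  ln(1280) = 7.1546154
  n ln n = 1280 * 7.1546154 = 9157.9077
  (1/2) ln(2 pi * 1280) = (1/2) ln(8042.4772) = 4.4962
  1/(12*1280) = 0.0001
  ln(1280!) ~ 9157.9077 - 1280 + 4.4962 + 0.0001 = 7882.4040
Convert to base 2: log2(1280!) = 7882.4040 / ln 2 = 7882.4040 / 0.69314718 = 11371.9052
ceil(11371.9052) = 11372


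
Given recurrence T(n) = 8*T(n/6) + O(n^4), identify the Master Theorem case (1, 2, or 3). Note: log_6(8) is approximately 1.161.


Master Theorem parameters: a=8, b=6, c=4
log_b(a) = 1.161
Compare b^c with a: 6^4 = 1296 > 8, so c > log_b(a).
Comparing c=4 vs log_b(a)=1.161:
4 > 1.161 => Case 3
Result: T(n) = O(n^4)
Master Theorem case = 3
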